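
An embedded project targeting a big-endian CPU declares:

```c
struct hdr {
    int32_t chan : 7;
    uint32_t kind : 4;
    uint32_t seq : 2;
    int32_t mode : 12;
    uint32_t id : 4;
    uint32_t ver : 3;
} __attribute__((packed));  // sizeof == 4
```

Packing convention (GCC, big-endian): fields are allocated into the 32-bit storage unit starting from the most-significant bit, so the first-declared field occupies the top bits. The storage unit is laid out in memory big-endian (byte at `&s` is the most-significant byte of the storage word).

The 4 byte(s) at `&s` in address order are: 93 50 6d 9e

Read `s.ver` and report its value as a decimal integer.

6

[0]=0x93 [1]=0x50 [2]=0x6d [3]=0x9e (big-endian) → word 0x93506d9e
chan:7 @ bit 25 → (0x93506d9e>>25)&0x7f = 0x49
kind:4 @ bit 21 → (0x93506d9e>>21)&0xf = 0xa
seq:2 @ bit 19 → (0x93506d9e>>19)&0x3 = 0x2
mode:12 @ bit 7 → (0x93506d9e>>7)&0xfff = 0xdb
id:4 @ bit 3 → (0x93506d9e>>3)&0xf = 0x3
ver:3 @ bit 0 → (0x93506d9e>>0)&0x7 = 0x6  ←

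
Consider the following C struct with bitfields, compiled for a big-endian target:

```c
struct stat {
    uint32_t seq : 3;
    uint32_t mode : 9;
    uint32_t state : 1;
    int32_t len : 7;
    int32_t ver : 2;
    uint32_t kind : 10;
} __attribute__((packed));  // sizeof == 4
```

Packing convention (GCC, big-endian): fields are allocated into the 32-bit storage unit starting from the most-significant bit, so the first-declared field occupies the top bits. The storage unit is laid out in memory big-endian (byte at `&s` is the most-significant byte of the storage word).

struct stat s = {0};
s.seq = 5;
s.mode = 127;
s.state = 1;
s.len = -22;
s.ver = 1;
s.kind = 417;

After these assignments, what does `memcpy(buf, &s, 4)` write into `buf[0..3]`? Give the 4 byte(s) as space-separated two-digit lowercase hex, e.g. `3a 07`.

seq (3b) val=5 bits=0x5 at bit 29: 0xa0000000
mode (9b) val=127 bits=0x7f at bit 20: 0xa7f00000
state (1b) val=1 bits=0x1 at bit 19: 0xa7f80000
len (7b) val=-22 bits=0x6a at bit 12: 0xa7fea000
ver (2b) val=1 bits=0x1 at bit 10: 0xa7fea400
kind (10b) val=417 bits=0x1a1 at bit 0: 0xa7fea5a1
word = 0xa7fea5a1 → big-endian bytes:
  [0]=0xa7  [1]=0xfe  [2]=0xa5  [3]=0xa1

a7 fe a5 a1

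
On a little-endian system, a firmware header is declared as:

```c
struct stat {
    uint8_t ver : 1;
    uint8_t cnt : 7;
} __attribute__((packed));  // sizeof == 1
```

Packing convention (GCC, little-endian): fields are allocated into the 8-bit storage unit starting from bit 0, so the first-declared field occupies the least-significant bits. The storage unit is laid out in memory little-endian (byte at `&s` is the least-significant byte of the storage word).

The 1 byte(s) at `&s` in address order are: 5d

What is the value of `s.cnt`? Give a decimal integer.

[0]=0x5d (little-endian) → word 0x5d
ver [0+:1] = (word>>0) & 0x1 = 1
cnt [1+:7] = (word>>1) & 0x7f = 46  ←

46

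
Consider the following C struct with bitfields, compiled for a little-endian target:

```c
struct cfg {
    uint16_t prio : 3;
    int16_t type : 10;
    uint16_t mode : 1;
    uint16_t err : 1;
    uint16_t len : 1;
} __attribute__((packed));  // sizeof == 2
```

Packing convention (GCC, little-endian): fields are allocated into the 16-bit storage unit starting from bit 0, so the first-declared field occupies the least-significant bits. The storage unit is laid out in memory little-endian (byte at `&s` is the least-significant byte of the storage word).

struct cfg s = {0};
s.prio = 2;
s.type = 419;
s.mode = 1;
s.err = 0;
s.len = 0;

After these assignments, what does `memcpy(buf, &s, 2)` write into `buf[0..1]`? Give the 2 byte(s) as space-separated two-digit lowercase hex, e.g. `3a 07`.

prio:3 = 2 → 0x2 << 0 → word 0x0002
type:10 = 419 → 0x1a3 << 3 → word 0x0d1a
mode:1 = 1 → 0x1 << 13 → word 0x2d1a
err:1 = 0 → 0x0 << 14 → word 0x2d1a
len:1 = 0 → 0x0 << 15 → word 0x2d1a
word = 0x2d1a → little-endian bytes:
  [0]=0x1a  [1]=0x2d

1a 2d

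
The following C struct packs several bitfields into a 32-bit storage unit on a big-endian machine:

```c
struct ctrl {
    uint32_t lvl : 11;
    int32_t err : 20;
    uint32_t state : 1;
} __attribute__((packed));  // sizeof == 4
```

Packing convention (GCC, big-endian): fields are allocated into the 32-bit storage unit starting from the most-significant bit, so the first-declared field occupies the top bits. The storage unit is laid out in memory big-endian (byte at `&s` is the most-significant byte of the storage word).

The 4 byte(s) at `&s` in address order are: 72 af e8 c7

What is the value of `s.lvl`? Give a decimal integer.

[0]=0x72 [1]=0xaf [2]=0xe8 [3]=0xc7 (big-endian) → word 0x72afe8c7
lvl [21+:11] = (word>>21) & 0x7ff = 917  ←
err [1+:20] = (word>>1) & 0xfffff = 521315
state [0+:1] = (word>>0) & 0x1 = 1

917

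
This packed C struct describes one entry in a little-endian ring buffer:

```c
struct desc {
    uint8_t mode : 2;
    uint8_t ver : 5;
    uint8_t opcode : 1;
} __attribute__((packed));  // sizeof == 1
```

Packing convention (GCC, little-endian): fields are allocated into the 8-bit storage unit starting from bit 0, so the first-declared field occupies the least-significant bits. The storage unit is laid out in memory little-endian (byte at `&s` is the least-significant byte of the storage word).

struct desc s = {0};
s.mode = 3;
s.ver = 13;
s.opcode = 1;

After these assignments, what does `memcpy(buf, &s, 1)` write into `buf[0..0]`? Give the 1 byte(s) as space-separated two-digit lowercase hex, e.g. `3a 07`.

[0+:2] mode=3 & 0x3 = 0x3; word=0x03
[2+:5] ver=13 & 0x1f = 0xd; word=0x37
[7+:1] opcode=1 & 0x1 = 0x1; word=0xb7
word = 0xb7 → little-endian bytes:
  [0]=0xb7

b7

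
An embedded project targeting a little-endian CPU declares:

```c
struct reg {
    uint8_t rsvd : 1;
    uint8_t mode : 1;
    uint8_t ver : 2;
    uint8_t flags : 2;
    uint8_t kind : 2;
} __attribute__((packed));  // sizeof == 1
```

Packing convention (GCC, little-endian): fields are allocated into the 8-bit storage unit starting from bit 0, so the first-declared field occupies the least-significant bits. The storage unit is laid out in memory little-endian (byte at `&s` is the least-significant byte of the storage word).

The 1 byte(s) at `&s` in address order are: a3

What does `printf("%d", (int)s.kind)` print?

[0]=0xa3 (little-endian) → word 0xa3
rsvd [0+:1] = (word>>0) & 0x1 = 1
mode [1+:1] = (word>>1) & 0x1 = 1
ver [2+:2] = (word>>2) & 0x3 = 0
flags [4+:2] = (word>>4) & 0x3 = 2
kind [6+:2] = (word>>6) & 0x3 = 2  ←

2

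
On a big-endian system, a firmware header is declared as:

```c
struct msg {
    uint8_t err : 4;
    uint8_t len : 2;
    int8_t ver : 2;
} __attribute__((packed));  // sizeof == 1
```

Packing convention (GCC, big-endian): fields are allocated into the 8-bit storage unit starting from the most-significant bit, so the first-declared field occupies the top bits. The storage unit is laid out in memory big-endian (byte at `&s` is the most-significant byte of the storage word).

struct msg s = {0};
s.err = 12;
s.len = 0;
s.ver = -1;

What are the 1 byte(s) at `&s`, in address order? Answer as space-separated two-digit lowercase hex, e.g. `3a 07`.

c3

err (4b) val=12 bits=0xc at bit 4: 0xc0
len (2b) val=0 bits=0x0 at bit 2: 0xc0
ver (2b) val=-1 bits=0x3 at bit 0: 0xc3
word = 0xc3 → big-endian bytes:
  [0]=0xc3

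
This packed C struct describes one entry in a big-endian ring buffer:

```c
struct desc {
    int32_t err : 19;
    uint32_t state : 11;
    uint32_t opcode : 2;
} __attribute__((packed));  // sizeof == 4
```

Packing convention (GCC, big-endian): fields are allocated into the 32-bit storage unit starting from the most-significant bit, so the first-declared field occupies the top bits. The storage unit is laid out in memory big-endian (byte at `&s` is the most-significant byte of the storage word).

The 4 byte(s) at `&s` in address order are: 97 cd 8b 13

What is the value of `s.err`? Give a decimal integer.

-213396

[0]=0x97 [1]=0xcd [2]=0x8b [3]=0x13 (big-endian) → word 0x97cd8b13
err:19 @ bit 13 → (0x97cd8b13>>13)&0x7ffff = 0x4be6c  ←
state:11 @ bit 2 → (0x97cd8b13>>2)&0x7ff = 0x2c4
opcode:2 @ bit 0 → (0x97cd8b13>>0)&0x3 = 0x3
err signed 19b, MSB=1: 310892 - 524288 = -213396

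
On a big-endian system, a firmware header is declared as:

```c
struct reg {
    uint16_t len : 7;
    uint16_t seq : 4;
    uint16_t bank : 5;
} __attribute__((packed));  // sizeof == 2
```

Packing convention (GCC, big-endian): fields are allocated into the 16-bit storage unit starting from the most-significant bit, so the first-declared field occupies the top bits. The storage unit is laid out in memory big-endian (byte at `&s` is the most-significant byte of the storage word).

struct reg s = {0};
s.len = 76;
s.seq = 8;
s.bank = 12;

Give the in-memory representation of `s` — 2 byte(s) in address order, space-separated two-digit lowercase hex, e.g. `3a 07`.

99 0c

len (7b) val=76 bits=0x4c at bit 9: 0x9800
seq (4b) val=8 bits=0x8 at bit 5: 0x9900
bank (5b) val=12 bits=0xc at bit 0: 0x990c
word = 0x990c → big-endian bytes:
  [0]=0x99  [1]=0x0c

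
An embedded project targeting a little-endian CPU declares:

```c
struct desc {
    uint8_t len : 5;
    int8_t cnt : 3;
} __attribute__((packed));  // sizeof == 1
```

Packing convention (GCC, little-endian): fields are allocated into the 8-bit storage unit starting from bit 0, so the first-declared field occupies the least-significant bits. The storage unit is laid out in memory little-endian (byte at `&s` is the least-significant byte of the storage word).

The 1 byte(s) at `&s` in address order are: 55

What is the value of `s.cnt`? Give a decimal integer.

2

[0]=0x55 (little-endian) → word 0x55
len [0+:5] = (word>>0) & 0x1f = 21
cnt [5+:3] = (word>>5) & 0x7 = 2  ←
cnt signed 3b, MSB=0: value = 2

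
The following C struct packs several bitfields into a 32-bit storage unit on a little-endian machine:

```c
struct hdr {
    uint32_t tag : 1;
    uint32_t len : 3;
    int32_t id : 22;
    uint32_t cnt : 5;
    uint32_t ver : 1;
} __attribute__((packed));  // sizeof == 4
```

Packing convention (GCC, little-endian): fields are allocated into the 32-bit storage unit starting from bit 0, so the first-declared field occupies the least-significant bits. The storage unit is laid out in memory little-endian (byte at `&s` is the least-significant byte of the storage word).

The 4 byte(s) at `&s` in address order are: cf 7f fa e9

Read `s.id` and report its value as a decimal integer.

2074620

[0]=0xcf [1]=0x7f [2]=0xfa [3]=0xe9 (little-endian) → word 0xe9fa7fcf
tag:1 @ bit 0 → (0xe9fa7fcf>>0)&0x1 = 0x1
len:3 @ bit 1 → (0xe9fa7fcf>>1)&0x7 = 0x7
id:22 @ bit 4 → (0xe9fa7fcf>>4)&0x3fffff = 0x1fa7fc  ←
cnt:5 @ bit 26 → (0xe9fa7fcf>>26)&0x1f = 0x1a
ver:1 @ bit 31 → (0xe9fa7fcf>>31)&0x1 = 0x1
id signed 22b, MSB=0: value = 2074620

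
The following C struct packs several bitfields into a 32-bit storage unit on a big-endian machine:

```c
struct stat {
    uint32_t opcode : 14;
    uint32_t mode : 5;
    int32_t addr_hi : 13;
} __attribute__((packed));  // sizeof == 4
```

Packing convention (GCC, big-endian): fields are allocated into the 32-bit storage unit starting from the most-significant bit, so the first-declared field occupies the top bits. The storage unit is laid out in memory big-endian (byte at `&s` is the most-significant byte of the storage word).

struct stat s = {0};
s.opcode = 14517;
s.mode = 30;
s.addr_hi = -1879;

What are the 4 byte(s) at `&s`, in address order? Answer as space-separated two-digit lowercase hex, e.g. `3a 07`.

e2 d7 d8 a9

[18+:14] opcode=14517 & 0x3fff = 0x38b5; word=0xe2d40000
[13+:5] mode=30 & 0x1f = 0x1e; word=0xe2d7c000
[0+:13] addr_hi=-1879 & 0x1fff = 0x18a9; word=0xe2d7d8a9
word = 0xe2d7d8a9 → big-endian bytes:
  [0]=0xe2  [1]=0xd7  [2]=0xd8  [3]=0xa9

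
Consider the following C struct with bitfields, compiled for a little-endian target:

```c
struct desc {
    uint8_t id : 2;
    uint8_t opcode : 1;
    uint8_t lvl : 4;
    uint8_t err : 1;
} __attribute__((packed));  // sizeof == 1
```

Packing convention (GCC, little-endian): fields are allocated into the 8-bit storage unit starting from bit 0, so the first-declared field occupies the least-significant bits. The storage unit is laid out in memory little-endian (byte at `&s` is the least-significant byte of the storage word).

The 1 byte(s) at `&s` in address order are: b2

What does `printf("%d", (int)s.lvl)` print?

[0]=0xb2 (little-endian) → word 0xb2
id:2 @ bit 0 → (0xb2>>0)&0x3 = 0x2
opcode:1 @ bit 2 → (0xb2>>2)&0x1 = 0x0
lvl:4 @ bit 3 → (0xb2>>3)&0xf = 0x6  ←
err:1 @ bit 7 → (0xb2>>7)&0x1 = 0x1

6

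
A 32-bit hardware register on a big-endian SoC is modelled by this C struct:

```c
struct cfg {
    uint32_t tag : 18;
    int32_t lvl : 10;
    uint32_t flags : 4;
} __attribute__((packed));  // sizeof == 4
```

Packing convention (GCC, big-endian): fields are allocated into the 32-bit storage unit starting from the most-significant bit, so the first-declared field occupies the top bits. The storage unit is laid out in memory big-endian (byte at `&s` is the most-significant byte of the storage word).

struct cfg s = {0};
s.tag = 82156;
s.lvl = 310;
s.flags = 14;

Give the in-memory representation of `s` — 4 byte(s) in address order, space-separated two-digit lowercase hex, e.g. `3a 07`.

tag (18b) val=82156 bits=0x140ec at bit 14: 0x503b0000
lvl (10b) val=310 bits=0x136 at bit 4: 0x503b1360
flags (4b) val=14 bits=0xe at bit 0: 0x503b136e
word = 0x503b136e → big-endian bytes:
  [0]=0x50  [1]=0x3b  [2]=0x13  [3]=0x6e

50 3b 13 6e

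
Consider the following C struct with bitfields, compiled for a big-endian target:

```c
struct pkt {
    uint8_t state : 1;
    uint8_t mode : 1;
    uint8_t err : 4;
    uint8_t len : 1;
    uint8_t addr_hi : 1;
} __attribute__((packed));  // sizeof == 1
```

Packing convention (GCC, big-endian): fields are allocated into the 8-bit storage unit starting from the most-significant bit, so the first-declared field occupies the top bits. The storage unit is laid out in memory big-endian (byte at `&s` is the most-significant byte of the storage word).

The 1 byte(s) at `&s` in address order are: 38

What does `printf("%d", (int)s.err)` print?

14

[0]=0x38 (big-endian) → word 0x38
state:1 @ bit 7 → (0x38>>7)&0x1 = 0x0
mode:1 @ bit 6 → (0x38>>6)&0x1 = 0x0
err:4 @ bit 2 → (0x38>>2)&0xf = 0xe  ←
len:1 @ bit 1 → (0x38>>1)&0x1 = 0x0
addr_hi:1 @ bit 0 → (0x38>>0)&0x1 = 0x0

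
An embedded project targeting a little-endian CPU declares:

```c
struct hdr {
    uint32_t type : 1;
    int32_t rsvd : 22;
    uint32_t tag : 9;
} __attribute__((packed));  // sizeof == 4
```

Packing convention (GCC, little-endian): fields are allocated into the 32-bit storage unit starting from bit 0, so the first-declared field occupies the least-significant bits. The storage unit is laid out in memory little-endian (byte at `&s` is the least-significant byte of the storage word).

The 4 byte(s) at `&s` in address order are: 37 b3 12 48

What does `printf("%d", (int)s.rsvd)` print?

[0]=0x37 [1]=0xb3 [2]=0x12 [3]=0x48 (little-endian) → word 0x4812b337
type [0+:1] = (word>>0) & 0x1 = 1
rsvd [1+:22] = (word>>1) & 0x3fffff = 612763  ←
tag [23+:9] = (word>>23) & 0x1ff = 144
rsvd signed 22b, MSB=0: value = 612763

612763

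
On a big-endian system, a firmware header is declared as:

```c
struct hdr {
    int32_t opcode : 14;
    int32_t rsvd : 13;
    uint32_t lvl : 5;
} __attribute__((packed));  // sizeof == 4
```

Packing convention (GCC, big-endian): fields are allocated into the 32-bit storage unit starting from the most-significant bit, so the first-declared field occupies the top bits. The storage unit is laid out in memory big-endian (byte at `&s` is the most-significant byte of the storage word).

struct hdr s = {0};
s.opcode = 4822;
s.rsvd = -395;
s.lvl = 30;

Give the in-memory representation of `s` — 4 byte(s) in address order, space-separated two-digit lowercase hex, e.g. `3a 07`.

opcode (14b) val=4822 bits=0x12d6 at bit 18: 0x4b580000
rsvd (13b) val=-395 bits=0x1e75 at bit 5: 0x4b5bcea0
lvl (5b) val=30 bits=0x1e at bit 0: 0x4b5bcebe
word = 0x4b5bcebe → big-endian bytes:
  [0]=0x4b  [1]=0x5b  [2]=0xce  [3]=0xbe

4b 5b ce be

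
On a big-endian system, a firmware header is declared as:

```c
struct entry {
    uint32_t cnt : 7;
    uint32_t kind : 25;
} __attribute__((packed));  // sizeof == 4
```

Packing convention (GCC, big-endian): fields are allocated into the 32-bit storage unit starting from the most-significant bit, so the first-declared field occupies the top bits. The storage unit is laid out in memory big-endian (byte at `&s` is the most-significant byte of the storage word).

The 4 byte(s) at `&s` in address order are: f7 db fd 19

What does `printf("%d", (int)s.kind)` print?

31194393

[0]=0xf7 [1]=0xdb [2]=0xfd [3]=0x19 (big-endian) → word 0xf7dbfd19
cnt [25+:7] = (word>>25) & 0x7f = 123
kind [0+:25] = (word>>0) & 0x1ffffff = 31194393  ←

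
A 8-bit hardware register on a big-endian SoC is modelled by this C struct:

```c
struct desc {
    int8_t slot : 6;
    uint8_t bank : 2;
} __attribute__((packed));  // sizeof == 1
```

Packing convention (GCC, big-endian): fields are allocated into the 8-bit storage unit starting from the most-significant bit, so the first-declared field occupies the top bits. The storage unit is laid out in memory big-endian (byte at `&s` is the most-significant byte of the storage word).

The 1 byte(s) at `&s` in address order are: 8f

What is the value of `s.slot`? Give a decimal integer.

[0]=0x8f (big-endian) → word 0x8f
slot:6 @ bit 2 → (0x8f>>2)&0x3f = 0x23  ←
bank:2 @ bit 0 → (0x8f>>0)&0x3 = 0x3
slot signed 6b, MSB=1: 35 - 64 = -29

-29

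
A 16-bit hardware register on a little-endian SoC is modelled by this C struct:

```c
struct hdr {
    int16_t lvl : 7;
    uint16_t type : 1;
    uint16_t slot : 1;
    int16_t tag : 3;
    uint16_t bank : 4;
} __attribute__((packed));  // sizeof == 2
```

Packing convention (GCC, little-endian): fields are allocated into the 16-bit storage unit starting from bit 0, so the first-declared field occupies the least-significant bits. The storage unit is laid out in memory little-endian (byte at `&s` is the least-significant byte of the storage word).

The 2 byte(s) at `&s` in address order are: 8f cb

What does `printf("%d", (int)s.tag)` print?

-3

[0]=0x8f [1]=0xcb (little-endian) → word 0xcb8f
lvl:7 @ bit 0 → (0xcb8f>>0)&0x7f = 0xf
type:1 @ bit 7 → (0xcb8f>>7)&0x1 = 0x1
slot:1 @ bit 8 → (0xcb8f>>8)&0x1 = 0x1
tag:3 @ bit 9 → (0xcb8f>>9)&0x7 = 0x5  ←
bank:4 @ bit 12 → (0xcb8f>>12)&0xf = 0xc
tag signed 3b, MSB=1: 5 - 8 = -3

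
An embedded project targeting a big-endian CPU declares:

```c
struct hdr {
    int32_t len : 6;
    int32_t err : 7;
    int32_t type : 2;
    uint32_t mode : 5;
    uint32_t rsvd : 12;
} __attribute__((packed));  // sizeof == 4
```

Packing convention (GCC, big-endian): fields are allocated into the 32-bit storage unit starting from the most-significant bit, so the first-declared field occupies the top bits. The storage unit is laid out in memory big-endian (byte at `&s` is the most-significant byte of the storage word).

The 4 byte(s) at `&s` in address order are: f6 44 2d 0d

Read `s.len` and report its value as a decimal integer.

-3

[0]=0xf6 [1]=0x44 [2]=0x2d [3]=0x0d (big-endian) → word 0xf6442d0d
len:6 @ bit 26 → (0xf6442d0d>>26)&0x3f = 0x3d  ←
err:7 @ bit 19 → (0xf6442d0d>>19)&0x7f = 0x48
type:2 @ bit 17 → (0xf6442d0d>>17)&0x3 = 0x2
mode:5 @ bit 12 → (0xf6442d0d>>12)&0x1f = 0x2
rsvd:12 @ bit 0 → (0xf6442d0d>>0)&0xfff = 0xd0d
len signed 6b, MSB=1: 61 - 64 = -3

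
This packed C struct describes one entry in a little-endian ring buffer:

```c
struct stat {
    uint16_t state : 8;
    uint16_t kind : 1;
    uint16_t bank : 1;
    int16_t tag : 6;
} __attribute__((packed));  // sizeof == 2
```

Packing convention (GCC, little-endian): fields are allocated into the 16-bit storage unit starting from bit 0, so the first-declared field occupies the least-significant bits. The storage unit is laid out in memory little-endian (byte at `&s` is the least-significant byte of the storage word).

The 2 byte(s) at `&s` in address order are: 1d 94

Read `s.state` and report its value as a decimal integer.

[0]=0x1d [1]=0x94 (little-endian) → word 0x941d
state:8 @ bit 0 → (0x941d>>0)&0xff = 0x1d  ←
kind:1 @ bit 8 → (0x941d>>8)&0x1 = 0x0
bank:1 @ bit 9 → (0x941d>>9)&0x1 = 0x0
tag:6 @ bit 10 → (0x941d>>10)&0x3f = 0x25

29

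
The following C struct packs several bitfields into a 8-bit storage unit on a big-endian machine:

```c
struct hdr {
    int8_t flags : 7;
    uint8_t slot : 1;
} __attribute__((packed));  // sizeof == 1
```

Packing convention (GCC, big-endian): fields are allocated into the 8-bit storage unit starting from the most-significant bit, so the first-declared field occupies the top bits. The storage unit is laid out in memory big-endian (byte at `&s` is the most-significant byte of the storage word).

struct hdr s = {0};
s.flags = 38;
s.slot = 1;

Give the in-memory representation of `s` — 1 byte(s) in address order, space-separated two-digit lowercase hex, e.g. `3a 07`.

[1+:7] flags=38 & 0x7f = 0x26; word=0x4c
[0+:1] slot=1 & 0x1 = 0x1; word=0x4d
word = 0x4d → big-endian bytes:
  [0]=0x4d

4d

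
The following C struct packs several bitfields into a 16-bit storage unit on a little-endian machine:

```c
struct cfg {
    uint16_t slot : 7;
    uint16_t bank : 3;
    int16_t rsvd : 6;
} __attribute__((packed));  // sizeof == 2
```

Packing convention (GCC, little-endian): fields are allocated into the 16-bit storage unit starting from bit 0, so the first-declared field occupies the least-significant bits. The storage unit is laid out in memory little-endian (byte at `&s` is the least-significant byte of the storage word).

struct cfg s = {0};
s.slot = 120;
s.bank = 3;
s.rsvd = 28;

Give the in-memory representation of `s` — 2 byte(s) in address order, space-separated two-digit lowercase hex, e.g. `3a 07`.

f8 71

slot (7b) val=120 bits=0x78 at bit 0: 0x0078
bank (3b) val=3 bits=0x3 at bit 7: 0x01f8
rsvd (6b) val=28 bits=0x1c at bit 10: 0x71f8
word = 0x71f8 → little-endian bytes:
  [0]=0xf8  [1]=0x71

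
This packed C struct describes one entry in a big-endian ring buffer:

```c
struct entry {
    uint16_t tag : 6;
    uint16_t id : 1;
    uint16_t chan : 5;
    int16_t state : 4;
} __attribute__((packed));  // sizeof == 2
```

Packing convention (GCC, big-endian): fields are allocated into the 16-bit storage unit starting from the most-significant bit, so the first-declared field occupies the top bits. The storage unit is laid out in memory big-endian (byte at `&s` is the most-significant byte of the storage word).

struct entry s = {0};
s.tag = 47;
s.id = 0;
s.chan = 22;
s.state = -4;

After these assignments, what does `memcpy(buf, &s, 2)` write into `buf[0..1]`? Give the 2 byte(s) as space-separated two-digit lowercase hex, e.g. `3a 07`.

bd 6c

tag (6b) val=47 bits=0x2f at bit 10: 0xbc00
id (1b) val=0 bits=0x0 at bit 9: 0xbc00
chan (5b) val=22 bits=0x16 at bit 4: 0xbd60
state (4b) val=-4 bits=0xc at bit 0: 0xbd6c
word = 0xbd6c → big-endian bytes:
  [0]=0xbd  [1]=0x6c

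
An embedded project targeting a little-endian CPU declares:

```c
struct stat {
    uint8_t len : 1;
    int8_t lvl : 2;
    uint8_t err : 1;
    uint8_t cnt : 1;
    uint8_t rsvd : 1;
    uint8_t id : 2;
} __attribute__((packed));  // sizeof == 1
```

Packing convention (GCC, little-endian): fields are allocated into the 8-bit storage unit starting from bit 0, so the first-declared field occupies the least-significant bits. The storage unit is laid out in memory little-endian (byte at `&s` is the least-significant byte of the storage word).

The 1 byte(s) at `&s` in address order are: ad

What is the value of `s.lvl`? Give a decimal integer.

[0]=0xad (little-endian) → word 0xad
len:1 @ bit 0 → (0xad>>0)&0x1 = 0x1
lvl:2 @ bit 1 → (0xad>>1)&0x3 = 0x2  ←
err:1 @ bit 3 → (0xad>>3)&0x1 = 0x1
cnt:1 @ bit 4 → (0xad>>4)&0x1 = 0x0
rsvd:1 @ bit 5 → (0xad>>5)&0x1 = 0x1
id:2 @ bit 6 → (0xad>>6)&0x3 = 0x2
lvl signed 2b, MSB=1: 2 - 4 = -2

-2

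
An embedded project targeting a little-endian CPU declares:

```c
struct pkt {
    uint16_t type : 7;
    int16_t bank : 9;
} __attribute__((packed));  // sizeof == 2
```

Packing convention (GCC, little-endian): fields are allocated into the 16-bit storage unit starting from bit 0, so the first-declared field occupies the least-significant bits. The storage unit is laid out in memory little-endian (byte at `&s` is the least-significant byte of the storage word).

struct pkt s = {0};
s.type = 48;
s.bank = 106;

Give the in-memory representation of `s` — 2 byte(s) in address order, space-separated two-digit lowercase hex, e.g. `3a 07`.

type:7 = 48 → 0x30 << 0 → word 0x0030
bank:9 = 106 → 0x6a << 7 → word 0x3530
word = 0x3530 → little-endian bytes:
  [0]=0x30  [1]=0x35

30 35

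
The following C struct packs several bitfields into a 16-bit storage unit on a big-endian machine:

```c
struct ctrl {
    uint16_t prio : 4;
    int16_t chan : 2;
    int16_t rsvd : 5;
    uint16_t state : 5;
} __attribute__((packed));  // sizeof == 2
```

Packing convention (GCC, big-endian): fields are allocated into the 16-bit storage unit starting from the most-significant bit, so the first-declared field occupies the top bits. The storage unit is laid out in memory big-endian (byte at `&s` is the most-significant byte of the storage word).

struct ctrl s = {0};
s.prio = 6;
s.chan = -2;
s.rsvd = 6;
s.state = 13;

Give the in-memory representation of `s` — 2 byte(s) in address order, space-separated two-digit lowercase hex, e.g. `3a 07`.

68 cd

prio (4b) val=6 bits=0x6 at bit 12: 0x6000
chan (2b) val=-2 bits=0x2 at bit 10: 0x6800
rsvd (5b) val=6 bits=0x6 at bit 5: 0x68c0
state (5b) val=13 bits=0xd at bit 0: 0x68cd
word = 0x68cd → big-endian bytes:
  [0]=0x68  [1]=0xcd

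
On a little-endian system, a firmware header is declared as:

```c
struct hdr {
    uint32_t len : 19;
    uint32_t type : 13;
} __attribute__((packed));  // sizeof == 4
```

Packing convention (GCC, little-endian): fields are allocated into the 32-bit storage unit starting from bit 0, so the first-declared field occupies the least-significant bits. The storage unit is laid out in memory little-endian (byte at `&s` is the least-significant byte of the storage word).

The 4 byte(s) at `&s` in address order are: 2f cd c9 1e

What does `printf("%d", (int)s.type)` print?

[0]=0x2f [1]=0xcd [2]=0xc9 [3]=0x1e (little-endian) → word 0x1ec9cd2f
len [0+:19] = (word>>0) & 0x7ffff = 118063
type [19+:13] = (word>>19) & 0x1fff = 985  ←

985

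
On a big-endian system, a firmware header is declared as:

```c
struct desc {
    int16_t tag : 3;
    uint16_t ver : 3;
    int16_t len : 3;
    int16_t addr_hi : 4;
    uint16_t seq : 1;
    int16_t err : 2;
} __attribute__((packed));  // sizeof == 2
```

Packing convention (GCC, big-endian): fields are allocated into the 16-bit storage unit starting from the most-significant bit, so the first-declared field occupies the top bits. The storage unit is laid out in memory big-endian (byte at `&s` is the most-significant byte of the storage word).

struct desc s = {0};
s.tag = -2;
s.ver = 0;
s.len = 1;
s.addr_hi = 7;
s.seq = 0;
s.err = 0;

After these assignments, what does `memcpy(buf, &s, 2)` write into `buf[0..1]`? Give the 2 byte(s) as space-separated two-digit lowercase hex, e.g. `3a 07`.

[13+:3] tag=-2 & 0x7 = 0x6; word=0xc000
[10+:3] ver=0 & 0x7 = 0x0; word=0xc000
[7+:3] len=1 & 0x7 = 0x1; word=0xc080
[3+:4] addr_hi=7 & 0xf = 0x7; word=0xc0b8
[2+:1] seq=0 & 0x1 = 0x0; word=0xc0b8
[0+:2] err=0 & 0x3 = 0x0; word=0xc0b8
word = 0xc0b8 → big-endian bytes:
  [0]=0xc0  [1]=0xb8

c0 b8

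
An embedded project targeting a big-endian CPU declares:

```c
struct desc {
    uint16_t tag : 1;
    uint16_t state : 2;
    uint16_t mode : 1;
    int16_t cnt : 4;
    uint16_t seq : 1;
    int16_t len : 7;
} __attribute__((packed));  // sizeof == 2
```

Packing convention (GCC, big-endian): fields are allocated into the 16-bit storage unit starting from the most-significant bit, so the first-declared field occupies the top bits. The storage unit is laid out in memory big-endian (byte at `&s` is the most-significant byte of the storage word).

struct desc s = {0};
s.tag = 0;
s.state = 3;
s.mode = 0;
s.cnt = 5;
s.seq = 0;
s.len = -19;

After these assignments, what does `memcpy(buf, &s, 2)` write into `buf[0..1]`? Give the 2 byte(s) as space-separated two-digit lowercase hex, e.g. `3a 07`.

65 6d

tag:1 = 0 → 0x0 << 15 → word 0x0000
state:2 = 3 → 0x3 << 13 → word 0x6000
mode:1 = 0 → 0x0 << 12 → word 0x6000
cnt:4 = 5 → 0x5 << 8 → word 0x6500
seq:1 = 0 → 0x0 << 7 → word 0x6500
len:7 = -19 → 0x6d << 0 → word 0x656d
word = 0x656d → big-endian bytes:
  [0]=0x65  [1]=0x6d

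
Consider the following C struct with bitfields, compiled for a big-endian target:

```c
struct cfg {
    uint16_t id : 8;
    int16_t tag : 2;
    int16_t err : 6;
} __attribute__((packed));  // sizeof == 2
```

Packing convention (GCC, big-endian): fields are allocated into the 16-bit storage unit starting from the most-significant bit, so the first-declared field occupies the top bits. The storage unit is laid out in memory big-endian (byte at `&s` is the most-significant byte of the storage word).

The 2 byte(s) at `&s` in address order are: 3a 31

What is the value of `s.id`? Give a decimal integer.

58

[0]=0x3a [1]=0x31 (big-endian) → word 0x3a31
id [8+:8] = (word>>8) & 0xff = 58  ←
tag [6+:2] = (word>>6) & 0x3 = 0
err [0+:6] = (word>>0) & 0x3f = 49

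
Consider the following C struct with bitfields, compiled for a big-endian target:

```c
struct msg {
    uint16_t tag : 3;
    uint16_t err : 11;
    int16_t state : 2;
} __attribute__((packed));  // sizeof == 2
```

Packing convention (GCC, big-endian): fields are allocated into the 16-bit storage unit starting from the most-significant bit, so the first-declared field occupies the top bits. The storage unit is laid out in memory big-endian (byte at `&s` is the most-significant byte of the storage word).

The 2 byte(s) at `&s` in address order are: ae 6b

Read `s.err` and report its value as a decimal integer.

922

[0]=0xae [1]=0x6b (big-endian) → word 0xae6b
tag [13+:3] = (word>>13) & 0x7 = 5
err [2+:11] = (word>>2) & 0x7ff = 922  ←
state [0+:2] = (word>>0) & 0x3 = 3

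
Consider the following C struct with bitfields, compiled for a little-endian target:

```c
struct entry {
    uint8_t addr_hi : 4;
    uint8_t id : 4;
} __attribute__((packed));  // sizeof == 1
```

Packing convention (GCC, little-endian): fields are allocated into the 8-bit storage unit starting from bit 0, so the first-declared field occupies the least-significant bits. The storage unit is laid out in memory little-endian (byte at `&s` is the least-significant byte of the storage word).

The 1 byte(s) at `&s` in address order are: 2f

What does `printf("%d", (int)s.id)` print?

2

[0]=0x2f (little-endian) → word 0x2f
addr_hi [0+:4] = (word>>0) & 0xf = 15
id [4+:4] = (word>>4) & 0xf = 2  ←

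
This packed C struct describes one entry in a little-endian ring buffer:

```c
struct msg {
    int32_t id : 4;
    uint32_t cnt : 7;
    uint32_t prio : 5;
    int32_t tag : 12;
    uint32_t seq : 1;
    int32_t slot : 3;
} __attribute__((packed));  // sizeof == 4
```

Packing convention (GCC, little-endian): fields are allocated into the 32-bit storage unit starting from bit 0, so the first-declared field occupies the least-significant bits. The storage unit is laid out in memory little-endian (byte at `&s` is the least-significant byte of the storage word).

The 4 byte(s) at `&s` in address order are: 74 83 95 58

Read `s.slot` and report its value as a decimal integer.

[0]=0x74 [1]=0x83 [2]=0x95 [3]=0x58 (little-endian) → word 0x58958374
id:4 @ bit 0 → (0x58958374>>0)&0xf = 0x4
cnt:7 @ bit 4 → (0x58958374>>4)&0x7f = 0x37
prio:5 @ bit 11 → (0x58958374>>11)&0x1f = 0x10
tag:12 @ bit 16 → (0x58958374>>16)&0xfff = 0x895
seq:1 @ bit 28 → (0x58958374>>28)&0x1 = 0x1
slot:3 @ bit 29 → (0x58958374>>29)&0x7 = 0x2  ←
slot signed 3b, MSB=0: value = 2

2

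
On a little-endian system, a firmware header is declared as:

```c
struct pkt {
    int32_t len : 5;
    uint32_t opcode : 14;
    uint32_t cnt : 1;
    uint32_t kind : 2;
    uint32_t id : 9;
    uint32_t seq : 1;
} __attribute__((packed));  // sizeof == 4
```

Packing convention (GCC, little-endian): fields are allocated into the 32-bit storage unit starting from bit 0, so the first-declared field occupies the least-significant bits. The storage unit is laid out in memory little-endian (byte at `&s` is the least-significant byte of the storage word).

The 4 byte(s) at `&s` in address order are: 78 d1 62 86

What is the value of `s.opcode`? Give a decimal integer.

5771

[0]=0x78 [1]=0xd1 [2]=0x62 [3]=0x86 (little-endian) → word 0x8662d178
len [0+:5] = (word>>0) & 0x1f = 24
opcode [5+:14] = (word>>5) & 0x3fff = 5771  ←
cnt [19+:1] = (word>>19) & 0x1 = 0
kind [20+:2] = (word>>20) & 0x3 = 2
id [22+:9] = (word>>22) & 0x1ff = 25
seq [31+:1] = (word>>31) & 0x1 = 1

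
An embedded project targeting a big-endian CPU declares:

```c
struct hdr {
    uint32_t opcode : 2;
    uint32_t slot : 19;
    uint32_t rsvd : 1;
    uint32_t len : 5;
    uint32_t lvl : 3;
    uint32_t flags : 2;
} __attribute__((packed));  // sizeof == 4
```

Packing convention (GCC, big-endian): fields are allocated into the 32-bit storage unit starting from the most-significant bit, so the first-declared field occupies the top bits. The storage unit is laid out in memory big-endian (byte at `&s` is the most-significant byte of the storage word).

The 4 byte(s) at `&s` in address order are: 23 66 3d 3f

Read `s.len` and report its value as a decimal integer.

[0]=0x23 [1]=0x66 [2]=0x3d [3]=0x3f (big-endian) → word 0x23663d3f
opcode [30+:2] = (word>>30) & 0x3 = 0
slot [11+:19] = (word>>11) & 0x7ffff = 289991
rsvd [10+:1] = (word>>10) & 0x1 = 1
len [5+:5] = (word>>5) & 0x1f = 9  ←
lvl [2+:3] = (word>>2) & 0x7 = 7
flags [0+:2] = (word>>0) & 0x3 = 3

9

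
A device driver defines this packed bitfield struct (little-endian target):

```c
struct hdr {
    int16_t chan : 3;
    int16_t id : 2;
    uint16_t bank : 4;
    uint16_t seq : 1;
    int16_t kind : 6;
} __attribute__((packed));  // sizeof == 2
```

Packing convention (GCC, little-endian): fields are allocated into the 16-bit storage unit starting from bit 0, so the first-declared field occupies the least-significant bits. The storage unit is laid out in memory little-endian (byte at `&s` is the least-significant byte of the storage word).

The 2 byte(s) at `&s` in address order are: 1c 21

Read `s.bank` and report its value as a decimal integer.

[0]=0x1c [1]=0x21 (little-endian) → word 0x211c
chan:3 @ bit 0 → (0x211c>>0)&0x7 = 0x4
id:2 @ bit 3 → (0x211c>>3)&0x3 = 0x3
bank:4 @ bit 5 → (0x211c>>5)&0xf = 0x8  ←
seq:1 @ bit 9 → (0x211c>>9)&0x1 = 0x0
kind:6 @ bit 10 → (0x211c>>10)&0x3f = 0x8

8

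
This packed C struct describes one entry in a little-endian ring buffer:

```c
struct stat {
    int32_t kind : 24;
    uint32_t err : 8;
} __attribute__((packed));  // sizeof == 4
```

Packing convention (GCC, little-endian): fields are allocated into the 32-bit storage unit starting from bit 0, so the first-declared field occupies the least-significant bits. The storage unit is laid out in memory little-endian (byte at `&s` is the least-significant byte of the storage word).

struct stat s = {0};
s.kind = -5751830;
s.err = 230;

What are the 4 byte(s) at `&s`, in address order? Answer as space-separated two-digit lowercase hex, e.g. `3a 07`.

kind:24 = -5751830 → 0xa83bea << 0 → word 0x00a83bea
err:8 = 230 → 0xe6 << 24 → word 0xe6a83bea
word = 0xe6a83bea → little-endian bytes:
  [0]=0xea  [1]=0x3b  [2]=0xa8  [3]=0xe6

ea 3b a8 e6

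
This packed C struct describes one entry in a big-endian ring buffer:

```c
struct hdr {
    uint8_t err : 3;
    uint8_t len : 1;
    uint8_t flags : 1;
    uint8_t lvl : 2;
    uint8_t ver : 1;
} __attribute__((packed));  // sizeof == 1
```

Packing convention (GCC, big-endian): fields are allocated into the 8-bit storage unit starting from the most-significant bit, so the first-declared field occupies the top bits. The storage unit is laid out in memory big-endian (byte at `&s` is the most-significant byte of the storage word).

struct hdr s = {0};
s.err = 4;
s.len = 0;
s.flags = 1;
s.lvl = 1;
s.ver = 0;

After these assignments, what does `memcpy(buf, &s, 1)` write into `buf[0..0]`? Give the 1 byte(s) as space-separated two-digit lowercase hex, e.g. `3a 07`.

8a

[5+:3] err=4 & 0x7 = 0x4; word=0x80
[4+:1] len=0 & 0x1 = 0x0; word=0x80
[3+:1] flags=1 & 0x1 = 0x1; word=0x88
[1+:2] lvl=1 & 0x3 = 0x1; word=0x8a
[0+:1] ver=0 & 0x1 = 0x0; word=0x8a
word = 0x8a → big-endian bytes:
  [0]=0x8a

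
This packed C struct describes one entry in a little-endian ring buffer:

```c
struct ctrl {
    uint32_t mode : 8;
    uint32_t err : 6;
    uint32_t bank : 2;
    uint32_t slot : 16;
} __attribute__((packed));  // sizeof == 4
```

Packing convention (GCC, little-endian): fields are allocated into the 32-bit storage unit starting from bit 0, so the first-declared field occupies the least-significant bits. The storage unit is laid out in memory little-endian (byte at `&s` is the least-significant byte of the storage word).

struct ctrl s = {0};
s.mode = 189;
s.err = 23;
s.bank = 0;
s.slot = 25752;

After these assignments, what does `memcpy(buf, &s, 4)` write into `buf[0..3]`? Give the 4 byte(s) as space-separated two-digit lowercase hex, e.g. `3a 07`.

bd 17 98 64

mode:8 = 189 → 0xbd << 0 → word 0x000000bd
err:6 = 23 → 0x17 << 8 → word 0x000017bd
bank:2 = 0 → 0x0 << 14 → word 0x000017bd
slot:16 = 25752 → 0x6498 << 16 → word 0x649817bd
word = 0x649817bd → little-endian bytes:
  [0]=0xbd  [1]=0x17  [2]=0x98  [3]=0x64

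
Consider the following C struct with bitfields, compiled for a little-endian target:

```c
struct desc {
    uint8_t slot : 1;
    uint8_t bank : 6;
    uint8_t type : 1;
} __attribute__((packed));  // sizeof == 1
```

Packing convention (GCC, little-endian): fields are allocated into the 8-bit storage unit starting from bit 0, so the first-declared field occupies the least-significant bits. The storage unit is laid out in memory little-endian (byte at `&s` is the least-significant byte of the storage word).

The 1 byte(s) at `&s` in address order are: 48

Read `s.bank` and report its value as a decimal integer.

36

[0]=0x48 (little-endian) → word 0x48
slot:1 @ bit 0 → (0x48>>0)&0x1 = 0x0
bank:6 @ bit 1 → (0x48>>1)&0x3f = 0x24  ←
type:1 @ bit 7 → (0x48>>7)&0x1 = 0x0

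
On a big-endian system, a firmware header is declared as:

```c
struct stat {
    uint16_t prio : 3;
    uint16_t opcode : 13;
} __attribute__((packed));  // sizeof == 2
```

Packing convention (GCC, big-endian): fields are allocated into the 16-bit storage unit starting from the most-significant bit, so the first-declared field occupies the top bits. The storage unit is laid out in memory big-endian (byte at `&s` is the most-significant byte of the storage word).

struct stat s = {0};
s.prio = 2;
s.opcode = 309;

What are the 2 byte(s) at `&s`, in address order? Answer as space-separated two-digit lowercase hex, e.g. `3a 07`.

prio (3b) val=2 bits=0x2 at bit 13: 0x4000
opcode (13b) val=309 bits=0x135 at bit 0: 0x4135
word = 0x4135 → big-endian bytes:
  [0]=0x41  [1]=0x35

41 35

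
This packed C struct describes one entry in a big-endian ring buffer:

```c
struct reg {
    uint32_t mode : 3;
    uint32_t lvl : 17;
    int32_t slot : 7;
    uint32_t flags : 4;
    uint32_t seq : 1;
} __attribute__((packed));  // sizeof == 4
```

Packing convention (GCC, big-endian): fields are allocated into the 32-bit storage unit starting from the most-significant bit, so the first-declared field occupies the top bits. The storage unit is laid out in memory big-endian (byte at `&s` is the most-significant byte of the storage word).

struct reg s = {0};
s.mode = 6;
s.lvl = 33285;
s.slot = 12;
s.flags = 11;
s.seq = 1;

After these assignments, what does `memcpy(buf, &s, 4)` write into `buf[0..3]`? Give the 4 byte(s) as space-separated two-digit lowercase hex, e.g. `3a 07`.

c8 20 51 97

[29+:3] mode=6 & 0x7 = 0x6; word=0xc0000000
[12+:17] lvl=33285 & 0x1ffff = 0x8205; word=0xc8205000
[5+:7] slot=12 & 0x7f = 0xc; word=0xc8205180
[1+:4] flags=11 & 0xf = 0xb; word=0xc8205196
[0+:1] seq=1 & 0x1 = 0x1; word=0xc8205197
word = 0xc8205197 → big-endian bytes:
  [0]=0xc8  [1]=0x20  [2]=0x51  [3]=0x97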